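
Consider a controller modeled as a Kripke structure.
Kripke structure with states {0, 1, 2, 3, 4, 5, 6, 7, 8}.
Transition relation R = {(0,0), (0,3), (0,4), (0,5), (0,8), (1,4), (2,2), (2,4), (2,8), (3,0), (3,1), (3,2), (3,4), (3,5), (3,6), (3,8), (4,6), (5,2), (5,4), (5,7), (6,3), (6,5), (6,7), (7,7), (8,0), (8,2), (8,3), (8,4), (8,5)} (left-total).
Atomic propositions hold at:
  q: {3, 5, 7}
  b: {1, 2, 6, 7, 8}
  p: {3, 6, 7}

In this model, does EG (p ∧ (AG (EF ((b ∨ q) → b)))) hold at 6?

Sat(b ∨ q) = {1, 2, 3, 5, 6, 7, 8}
Sat((b ∨ q) → b) = {0, 1, 2, 4, 6, 7, 8}
EF ((b ∨ q) → b): least fixpoint, start Z0 = {0, 1, 2, 4, 6, 7, 8}, add states with some successor in Z. Z1 = {0, 1, 2, 3, 4, 5, 6, 7, 8}; fixed.
Sat(EF ((b ∨ q) → b)) = {0, 1, 2, 3, 4, 5, 6, 7, 8}
AG (EF ((b ∨ q) → b)): greatest fixpoint, start Z0 = {0, 1, 2, 3, 4, 5, 6, 7, 8}, keep only states in Sat with every successor in Z. Already a fixed point.
Sat(AG (EF ((b ∨ q) → b))) = {0, 1, 2, 3, 4, 5, 6, 7, 8}
Sat(p ∧ (AG (EF ((b ∨ q) → b)))) = {3, 6, 7}
EG (p ∧ (AG (EF ((b ∨ q) → b)))): greatest fixpoint, start Z0 = {3, 6, 7}, keep only states in Sat with some successor in Z. Already a fixed point.
Sat(EG (p ∧ (AG (EF ((b ∨ q) → b))))) = {3, 6, 7}
6 ∈ Sat(EG (p ∧ (AG (EF ((b ∨ q) → b))))) = {3, 6, 7}, so the formula holds at 6.

Yes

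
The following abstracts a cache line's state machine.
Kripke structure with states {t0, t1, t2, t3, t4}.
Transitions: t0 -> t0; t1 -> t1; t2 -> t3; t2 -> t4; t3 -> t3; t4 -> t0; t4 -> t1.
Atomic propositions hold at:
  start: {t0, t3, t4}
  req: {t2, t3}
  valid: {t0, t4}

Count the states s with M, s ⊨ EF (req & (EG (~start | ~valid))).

Sat(~start) = {t1, t2}
Sat(~valid) = {t1, t2, t3}
Sat(~start | ~valid) = {t1, t2, t3}
EG (~start | ~valid): greatest fixpoint, start Z0 = {t1, t2, t3}, keep only states in Sat with some successor in Z. Already a fixed point.
Sat(EG (~start | ~valid)) = {t1, t2, t3}
Sat(req & (EG (~start | ~valid))) = {t2, t3}
EF (req & (EG (~start | ~valid))): least fixpoint, start Z0 = {t2, t3}, add states with some successor in Z. Already a fixed point.
Sat(EF (req & (EG (~start | ~valid)))) = {t2, t3}
|Sat(EF (req & (EG (~start | ~valid))))| = |{t2, t3}| = 2.

2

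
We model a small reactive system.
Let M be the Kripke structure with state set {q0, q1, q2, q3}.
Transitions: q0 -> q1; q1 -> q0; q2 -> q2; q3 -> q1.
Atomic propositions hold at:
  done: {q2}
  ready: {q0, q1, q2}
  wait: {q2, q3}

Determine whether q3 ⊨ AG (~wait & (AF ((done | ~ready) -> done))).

Sat(~wait) = {q0, q1}
Sat(~ready) = {q3}
Sat(done | ~ready) = {q2, q3}
Sat((done | ~ready) -> done) = {q0, q1, q2}
AF ((done | ~ready) -> done): least fixpoint, start Z0 = {q0, q1, q2}, add states with every successor in Z. Z1 = {q0, q1, q2, q3}; fixed.
Sat(AF ((done | ~ready) -> done)) = {q0, q1, q2, q3}
Sat(~wait & (AF ((done | ~ready) -> done))) = {q0, q1}
AG (~wait & (AF ((done | ~ready) -> done))): greatest fixpoint, start Z0 = {q0, q1}, keep only states in Sat with every successor in Z. Already a fixed point.
Sat(AG (~wait & (AF ((done | ~ready) -> done)))) = {q0, q1}
q3 ∉ Sat(AG (~wait & (AF ((done | ~ready) -> done)))) = {q0, q1}, so the formula does not hold at q3.

No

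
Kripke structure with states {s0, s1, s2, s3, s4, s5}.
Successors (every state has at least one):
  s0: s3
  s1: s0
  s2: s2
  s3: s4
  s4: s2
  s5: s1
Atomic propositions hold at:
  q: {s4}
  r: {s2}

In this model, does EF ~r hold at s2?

Sat(~r) = {s0, s1, s3, s4, s5}
EF ~r: least fixpoint, start Z0 = {s0, s1, s3, s4, s5}, add states with some successor in Z. Already a fixed point.
Sat(EF ~r) = {s0, s1, s3, s4, s5}
s2 ∉ Sat(EF ~r) = {s0, s1, s3, s4, s5}, so the formula does not hold at s2.

No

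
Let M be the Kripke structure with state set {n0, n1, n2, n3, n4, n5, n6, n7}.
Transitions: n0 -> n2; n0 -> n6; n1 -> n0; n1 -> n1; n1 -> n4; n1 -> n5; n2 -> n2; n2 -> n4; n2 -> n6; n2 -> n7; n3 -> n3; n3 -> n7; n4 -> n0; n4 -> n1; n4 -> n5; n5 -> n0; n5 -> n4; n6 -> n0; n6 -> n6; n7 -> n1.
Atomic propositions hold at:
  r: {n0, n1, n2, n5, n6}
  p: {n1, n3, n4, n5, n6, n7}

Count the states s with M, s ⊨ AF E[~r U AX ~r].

Sat(~r) = {n3, n4, n7}
Sat(AX ~r) = {s : every successor in {n3, n4, n7}} = {n3}
E[~r U AX ~r]: least fixpoint, start Z0 = Sat(AX ~r) = {n3}, add states in Sat(~r) with some successor in Z. Already a fixed point.
Sat(E[~r U AX ~r]) = {n3}
AF E[~r U AX ~r]: least fixpoint, start Z0 = {n3}, add states with every successor in Z. Already a fixed point.
Sat(AF E[~r U AX ~r]) = {n3}
|Sat(AF E[~r U AX ~r])| = |{n3}| = 1.

1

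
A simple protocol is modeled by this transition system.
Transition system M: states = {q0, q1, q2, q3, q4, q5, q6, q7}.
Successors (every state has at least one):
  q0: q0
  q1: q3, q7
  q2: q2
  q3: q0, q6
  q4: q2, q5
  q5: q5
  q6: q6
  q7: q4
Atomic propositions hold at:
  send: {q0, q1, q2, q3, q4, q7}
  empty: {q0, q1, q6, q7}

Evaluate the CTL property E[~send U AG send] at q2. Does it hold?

Yes

Sat(~send) = {q5, q6}
AG send: greatest fixpoint, start Z0 = {q0, q1, q2, q3, q4, q7}, keep only states in Sat with every successor in Z. Z1 = {q0, q1, q2, q7}; Z2 = {q0, q2}; fixed.
Sat(AG send) = {q0, q2}
E[~send U AG send]: least fixpoint, start Z0 = Sat(AG send) = {q0, q2}, add states in Sat(~send) with some successor in Z. Already a fixed point.
Sat(E[~send U AG send]) = {q0, q2}
q2 ∈ Sat(E[~send U AG send]) = {q0, q2}, so the formula holds at q2.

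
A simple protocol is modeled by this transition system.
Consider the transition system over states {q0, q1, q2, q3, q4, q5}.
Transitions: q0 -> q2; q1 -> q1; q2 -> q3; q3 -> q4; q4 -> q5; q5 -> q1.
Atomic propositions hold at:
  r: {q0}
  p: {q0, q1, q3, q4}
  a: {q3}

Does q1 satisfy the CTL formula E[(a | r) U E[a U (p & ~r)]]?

Sat(a | r) = {q0, q3}
Sat(~r) = {q1, q2, q3, q4, q5}
Sat(p & ~r) = {q1, q3, q4}
E[a U (p & ~r)]: least fixpoint, start Z0 = Sat((p & ~r)) = {q1, q3, q4}, add states in Sat(a) with some successor in Z. Already a fixed point.
Sat(E[a U (p & ~r)]) = {q1, q3, q4}
E[(a | r) U E[a U (p & ~r)]]: least fixpoint, start Z0 = Sat(E[a U (p & ~r)]) = {q1, q3, q4}, add states in Sat(a | r) with some successor in Z. Already a fixed point.
Sat(E[(a | r) U E[a U (p & ~r)]]) = {q1, q3, q4}
q1 ∈ Sat(E[(a | r) U E[a U (p & ~r)]]) = {q1, q3, q4}, so the formula holds at q1.

Yes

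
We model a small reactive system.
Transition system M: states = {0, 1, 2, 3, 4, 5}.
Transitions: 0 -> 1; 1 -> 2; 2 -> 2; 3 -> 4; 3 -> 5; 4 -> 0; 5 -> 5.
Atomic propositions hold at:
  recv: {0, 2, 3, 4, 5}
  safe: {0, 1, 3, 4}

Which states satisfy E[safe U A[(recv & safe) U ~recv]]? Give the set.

Sat(recv & safe) = {0, 3, 4}
Sat(~recv) = {1}
A[(recv & safe) U ~recv]: least fixpoint, start Z0 = Sat(~recv) = {1}, add states in Sat(recv & safe) with every successor in Z. Z1 = {0, 1}; Z2 = {0, 1, 4}; fixed.
Sat(A[(recv & safe) U ~recv]) = {0, 1, 4}
E[safe U A[(recv & safe) U ~recv]]: least fixpoint, start Z0 = Sat(A[(recv & safe) U ~recv]) = {0, 1, 4}, add states in Sat(safe) with some successor in Z. Z1 = {0, 1, 3, 4}; fixed.
Sat(E[safe U A[(recv & safe) U ~recv]]) = {0, 1, 3, 4}

{0, 1, 3, 4}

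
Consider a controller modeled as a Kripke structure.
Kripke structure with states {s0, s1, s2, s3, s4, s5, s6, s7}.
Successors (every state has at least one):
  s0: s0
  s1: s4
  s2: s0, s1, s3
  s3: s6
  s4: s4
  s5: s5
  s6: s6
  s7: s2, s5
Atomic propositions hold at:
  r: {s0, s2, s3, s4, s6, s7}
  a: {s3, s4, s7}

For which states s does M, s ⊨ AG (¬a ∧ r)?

Sat(¬a) = {s0, s1, s2, s5, s6}
Sat(¬a ∧ r) = {s0, s2, s6}
AG (¬a ∧ r): greatest fixpoint, start Z0 = {s0, s2, s6}, keep only states in Sat with every successor in Z. Z1 = {s0, s6}; fixed.
Sat(AG (¬a ∧ r)) = {s0, s6}

{s0, s6}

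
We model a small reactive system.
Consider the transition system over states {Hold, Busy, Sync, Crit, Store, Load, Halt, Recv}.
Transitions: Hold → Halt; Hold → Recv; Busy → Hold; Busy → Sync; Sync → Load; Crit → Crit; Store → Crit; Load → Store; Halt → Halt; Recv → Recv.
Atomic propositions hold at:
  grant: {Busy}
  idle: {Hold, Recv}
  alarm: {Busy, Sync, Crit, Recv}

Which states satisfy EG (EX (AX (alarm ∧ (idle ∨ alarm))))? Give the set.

Sat(idle ∨ alarm) = {Hold, Busy, Sync, Crit, Recv}
Sat(alarm ∧ (idle ∨ alarm)) = {Busy, Sync, Crit, Recv}
Sat(AX (alarm ∧ (idle ∨ alarm))) = {s : every successor in {Busy, Sync, Crit, Recv}} = {Crit, Store, Recv}
Sat(EX (AX (alarm ∧ (idle ∨ alarm)))) = {s : some successor in {Crit, Store, Recv}} = {Hold, Crit, Store, Load, Recv}
EG (EX (AX (alarm ∧ (idle ∨ alarm)))): greatest fixpoint, start Z0 = {Hold, Crit, Store, Load, Recv}, keep only states in Sat with some successor in Z. Already a fixed point.
Sat(EG (EX (AX (alarm ∧ (idle ∨ alarm))))) = {Hold, Crit, Store, Load, Recv}

{Hold, Crit, Store, Load, Recv}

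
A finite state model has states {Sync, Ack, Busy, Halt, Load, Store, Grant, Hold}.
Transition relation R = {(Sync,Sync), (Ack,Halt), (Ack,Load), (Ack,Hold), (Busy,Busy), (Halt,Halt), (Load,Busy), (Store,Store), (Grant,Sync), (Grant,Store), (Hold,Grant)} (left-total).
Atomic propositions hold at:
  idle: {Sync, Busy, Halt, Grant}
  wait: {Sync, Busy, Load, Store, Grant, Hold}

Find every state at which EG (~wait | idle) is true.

Sat(~wait) = {Ack, Halt}
Sat(~wait | idle) = {Sync, Ack, Busy, Halt, Grant}
EG (~wait | idle): greatest fixpoint, start Z0 = {Sync, Ack, Busy, Halt, Grant}, keep only states in Sat with some successor in Z. Already a fixed point.
Sat(EG (~wait | idle)) = {Sync, Ack, Busy, Halt, Grant}

{Sync, Ack, Busy, Halt, Grant}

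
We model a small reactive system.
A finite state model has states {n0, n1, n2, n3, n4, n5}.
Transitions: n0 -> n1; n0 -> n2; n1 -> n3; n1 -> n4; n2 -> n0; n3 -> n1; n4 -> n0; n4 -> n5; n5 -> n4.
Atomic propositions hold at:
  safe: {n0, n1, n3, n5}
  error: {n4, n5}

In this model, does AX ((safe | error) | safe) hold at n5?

Yes

Sat(safe | error) = {n0, n1, n3, n4, n5}
Sat((safe | error) | safe) = {n0, n1, n3, n4, n5}
Sat(AX ((safe | error) | safe)) = {s : every successor in {n0, n1, n3, n4, n5}} = {n1, n2, n3, n4, n5}
n5 ∈ Sat(AX ((safe | error) | safe)) = {n1, n2, n3, n4, n5}, so the formula holds at n5.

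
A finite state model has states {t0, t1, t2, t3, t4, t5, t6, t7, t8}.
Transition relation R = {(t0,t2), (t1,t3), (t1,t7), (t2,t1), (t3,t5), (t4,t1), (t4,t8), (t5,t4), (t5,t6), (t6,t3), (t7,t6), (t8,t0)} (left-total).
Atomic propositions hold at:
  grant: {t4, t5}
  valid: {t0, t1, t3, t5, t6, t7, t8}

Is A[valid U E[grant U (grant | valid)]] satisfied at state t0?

Sat(grant | valid) = {t0, t1, t3, t4, t5, t6, t7, t8}
E[grant U (grant | valid)]: least fixpoint, start Z0 = Sat((grant | valid)) = {t0, t1, t3, t4, t5, t6, t7, t8}, add states in Sat(grant) with some successor in Z. Already a fixed point.
Sat(E[grant U (grant | valid)]) = {t0, t1, t3, t4, t5, t6, t7, t8}
A[valid U E[grant U (grant | valid)]]: least fixpoint, start Z0 = Sat(E[grant U (grant | valid)]) = {t0, t1, t3, t4, t5, t6, t7, t8}, add states in Sat(valid) with every successor in Z. Already a fixed point.
Sat(A[valid U E[grant U (grant | valid)]]) = {t0, t1, t3, t4, t5, t6, t7, t8}
t0 ∈ Sat(A[valid U E[grant U (grant | valid)]]) = {t0, t1, t3, t4, t5, t6, t7, t8}, so the formula holds at t0.

Yes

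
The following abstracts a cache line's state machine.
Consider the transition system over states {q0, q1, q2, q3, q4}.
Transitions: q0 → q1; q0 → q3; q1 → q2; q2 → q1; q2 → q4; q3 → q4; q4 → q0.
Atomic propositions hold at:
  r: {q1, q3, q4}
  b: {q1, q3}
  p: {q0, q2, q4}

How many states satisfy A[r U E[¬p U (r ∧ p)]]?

2

Sat(¬p) = {q1, q3}
Sat(r ∧ p) = {q4}
E[¬p U (r ∧ p)]: least fixpoint, start Z0 = Sat((r ∧ p)) = {q4}, add states in Sat(¬p) with some successor in Z. Z1 = {q3, q4}; fixed.
Sat(E[¬p U (r ∧ p)]) = {q3, q4}
A[r U E[¬p U (r ∧ p)]]: least fixpoint, start Z0 = Sat(E[¬p U (r ∧ p)]) = {q3, q4}, add states in Sat(r) with every successor in Z. Already a fixed point.
Sat(A[r U E[¬p U (r ∧ p)]]) = {q3, q4}
|Sat(A[r U E[¬p U (r ∧ p)]])| = |{q3, q4}| = 2.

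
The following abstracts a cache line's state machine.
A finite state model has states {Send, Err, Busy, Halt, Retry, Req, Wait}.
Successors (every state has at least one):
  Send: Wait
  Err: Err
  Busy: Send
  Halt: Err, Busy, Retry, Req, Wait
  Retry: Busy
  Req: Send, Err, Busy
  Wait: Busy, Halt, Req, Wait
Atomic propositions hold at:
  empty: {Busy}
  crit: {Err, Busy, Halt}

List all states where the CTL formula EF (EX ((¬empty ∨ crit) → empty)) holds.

{Send, Busy, Halt, Retry, Req, Wait}

Sat(¬empty) = {Send, Err, Halt, Retry, Req, Wait}
Sat(¬empty ∨ crit) = {Send, Err, Busy, Halt, Retry, Req, Wait}
Sat((¬empty ∨ crit) → empty) = {Busy}
Sat(EX ((¬empty ∨ crit) → empty)) = {s : some successor in {Busy}} = {Halt, Retry, Req, Wait}
EF (EX ((¬empty ∨ crit) → empty)): least fixpoint, start Z0 = {Halt, Retry, Req, Wait}, add states with some successor in Z. Z1 = {Send, Halt, Retry, Req, Wait}; Z2 = {Send, Busy, Halt, Retry, Req, Wait}; fixed.
Sat(EF (EX ((¬empty ∨ crit) → empty))) = {Send, Busy, Halt, Retry, Req, Wait}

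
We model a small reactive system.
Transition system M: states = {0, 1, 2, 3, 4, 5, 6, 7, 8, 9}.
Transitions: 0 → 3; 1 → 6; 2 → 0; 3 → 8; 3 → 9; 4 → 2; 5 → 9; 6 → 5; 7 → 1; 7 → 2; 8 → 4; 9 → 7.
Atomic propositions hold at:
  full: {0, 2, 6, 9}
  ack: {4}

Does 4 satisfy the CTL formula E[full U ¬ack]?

Sat(¬ack) = {0, 1, 2, 3, 5, 6, 7, 8, 9}
E[full U ¬ack]: least fixpoint, start Z0 = Sat(¬ack) = {0, 1, 2, 3, 5, 6, 7, 8, 9}, add states in Sat(full) with some successor in Z. Already a fixed point.
Sat(E[full U ¬ack]) = {0, 1, 2, 3, 5, 6, 7, 8, 9}
4 ∉ Sat(E[full U ¬ack]) = {0, 1, 2, 3, 5, 6, 7, 8, 9}, so the formula does not hold at 4.

No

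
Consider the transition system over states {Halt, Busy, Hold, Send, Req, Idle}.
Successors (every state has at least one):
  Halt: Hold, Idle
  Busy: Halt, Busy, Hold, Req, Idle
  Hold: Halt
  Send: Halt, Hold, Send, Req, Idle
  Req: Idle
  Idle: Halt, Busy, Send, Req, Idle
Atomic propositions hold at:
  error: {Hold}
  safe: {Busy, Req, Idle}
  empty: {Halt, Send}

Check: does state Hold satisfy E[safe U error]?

Yes

E[safe U error]: least fixpoint, start Z0 = Sat(error) = {Hold}, add states in Sat(safe) with some successor in Z. Z1 = {Busy, Hold}; Z2 = {Busy, Hold, Idle}; Z3 = {Busy, Hold, Req, Idle}; fixed.
Sat(E[safe U error]) = {Busy, Hold, Req, Idle}
Hold ∈ Sat(E[safe U error]) = {Busy, Hold, Req, Idle}, so the formula holds at Hold.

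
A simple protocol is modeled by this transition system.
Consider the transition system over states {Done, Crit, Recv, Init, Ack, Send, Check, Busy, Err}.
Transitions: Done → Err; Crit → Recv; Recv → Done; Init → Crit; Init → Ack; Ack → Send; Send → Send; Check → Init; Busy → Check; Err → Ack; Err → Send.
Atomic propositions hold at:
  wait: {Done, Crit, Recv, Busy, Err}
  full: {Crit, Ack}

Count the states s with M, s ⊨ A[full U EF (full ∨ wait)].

8

Sat(full ∨ wait) = {Done, Crit, Recv, Ack, Busy, Err}
EF (full ∨ wait): least fixpoint, start Z0 = {Done, Crit, Recv, Ack, Busy, Err}, add states with some successor in Z. Z1 = {Done, Crit, Recv, Init, Ack, Busy, Err}; Z2 = {Done, Crit, Recv, Init, Ack, Check, Busy, Err}; fixed.
Sat(EF (full ∨ wait)) = {Done, Crit, Recv, Init, Ack, Check, Busy, Err}
A[full U EF (full ∨ wait)]: least fixpoint, start Z0 = Sat(EF (full ∨ wait)) = {Done, Crit, Recv, Init, Ack, Check, Busy, Err}, add states in Sat(full) with every successor in Z. Already a fixed point.
Sat(A[full U EF (full ∨ wait)]) = {Done, Crit, Recv, Init, Ack, Check, Busy, Err}
|Sat(A[full U EF (full ∨ wait)])| = |{Done, Crit, Recv, Init, Ack, Check, Busy, Err}| = 8.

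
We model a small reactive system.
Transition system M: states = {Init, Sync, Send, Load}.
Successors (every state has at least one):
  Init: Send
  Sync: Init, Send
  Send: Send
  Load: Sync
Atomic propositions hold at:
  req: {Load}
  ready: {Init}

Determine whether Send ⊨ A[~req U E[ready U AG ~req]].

Yes

Sat(~req) = {Init, Sync, Send}
AG ~req: greatest fixpoint, start Z0 = {Init, Sync, Send}, keep only states in Sat with every successor in Z. Already a fixed point.
Sat(AG ~req) = {Init, Sync, Send}
E[ready U AG ~req]: least fixpoint, start Z0 = Sat(AG ~req) = {Init, Sync, Send}, add states in Sat(ready) with some successor in Z. Already a fixed point.
Sat(E[ready U AG ~req]) = {Init, Sync, Send}
A[~req U E[ready U AG ~req]]: least fixpoint, start Z0 = Sat(E[ready U AG ~req]) = {Init, Sync, Send}, add states in Sat(~req) with every successor in Z. Already a fixed point.
Sat(A[~req U E[ready U AG ~req]]) = {Init, Sync, Send}
Send ∈ Sat(A[~req U E[ready U AG ~req]]) = {Init, Sync, Send}, so the formula holds at Send.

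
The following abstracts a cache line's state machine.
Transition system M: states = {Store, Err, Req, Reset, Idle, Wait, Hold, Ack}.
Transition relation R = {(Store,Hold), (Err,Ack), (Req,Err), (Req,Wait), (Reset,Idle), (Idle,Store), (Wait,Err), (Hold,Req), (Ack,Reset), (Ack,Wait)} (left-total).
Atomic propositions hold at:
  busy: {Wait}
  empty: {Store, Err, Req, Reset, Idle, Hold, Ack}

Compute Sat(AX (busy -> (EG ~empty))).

{Store, Err, Reset, Idle, Wait, Hold}

Sat(~empty) = {Wait}
EG ~empty: greatest fixpoint, start Z0 = {Wait}, keep only states in Sat with some successor in Z. Z1 = ∅; fixed.
Sat(EG ~empty) = ∅
Sat(busy -> (EG ~empty)) = {Store, Err, Req, Reset, Idle, Hold, Ack}
Sat(AX (busy -> (EG ~empty))) = {s : every successor in {Store, Err, Req, Reset, Idle, Hold, Ack}} = {Store, Err, Reset, Idle, Wait, Hold}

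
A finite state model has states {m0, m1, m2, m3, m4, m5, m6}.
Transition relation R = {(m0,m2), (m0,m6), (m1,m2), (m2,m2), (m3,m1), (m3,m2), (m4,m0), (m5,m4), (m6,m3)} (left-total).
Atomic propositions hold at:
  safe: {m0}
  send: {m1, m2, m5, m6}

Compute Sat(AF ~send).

{m0, m3, m4, m5, m6}

Sat(~send) = {m0, m3, m4}
AF ~send: least fixpoint, start Z0 = {m0, m3, m4}, add states with every successor in Z. Z1 = {m0, m3, m4, m5, m6}; fixed.
Sat(AF ~send) = {m0, m3, m4, m5, m6}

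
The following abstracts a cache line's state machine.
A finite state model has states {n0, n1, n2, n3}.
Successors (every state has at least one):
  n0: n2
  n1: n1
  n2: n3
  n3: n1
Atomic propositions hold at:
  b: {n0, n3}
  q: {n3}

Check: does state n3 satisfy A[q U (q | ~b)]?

Yes

Sat(~b) = {n1, n2}
Sat(q | ~b) = {n1, n2, n3}
A[q U (q | ~b)]: least fixpoint, start Z0 = Sat((q | ~b)) = {n1, n2, n3}, add states in Sat(q) with every successor in Z. Already a fixed point.
Sat(A[q U (q | ~b)]) = {n1, n2, n3}
n3 ∈ Sat(A[q U (q | ~b)]) = {n1, n2, n3}, so the formula holds at n3.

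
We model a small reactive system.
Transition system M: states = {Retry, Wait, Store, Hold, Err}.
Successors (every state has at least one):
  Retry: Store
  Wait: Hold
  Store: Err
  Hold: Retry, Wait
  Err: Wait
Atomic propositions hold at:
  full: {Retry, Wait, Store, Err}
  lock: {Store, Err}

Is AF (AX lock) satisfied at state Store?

Yes

Sat(AX lock) = {s : every successor in {Store, Err}} = {Retry, Store}
AF (AX lock): least fixpoint, start Z0 = {Retry, Store}, add states with every successor in Z. Already a fixed point.
Sat(AF (AX lock)) = {Retry, Store}
Store ∈ Sat(AF (AX lock)) = {Retry, Store}, so the formula holds at Store.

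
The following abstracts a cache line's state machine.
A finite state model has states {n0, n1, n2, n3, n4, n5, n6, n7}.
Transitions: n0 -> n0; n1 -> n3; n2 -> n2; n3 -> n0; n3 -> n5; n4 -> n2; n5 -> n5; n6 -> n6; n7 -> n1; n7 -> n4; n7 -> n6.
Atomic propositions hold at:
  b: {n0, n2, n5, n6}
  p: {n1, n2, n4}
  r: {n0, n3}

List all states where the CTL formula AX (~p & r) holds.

Sat(~p) = {n0, n3, n5, n6, n7}
Sat(~p & r) = {n0, n3}
Sat(AX (~p & r)) = {s : every successor in {n0, n3}} = {n0, n1}

{n0, n1}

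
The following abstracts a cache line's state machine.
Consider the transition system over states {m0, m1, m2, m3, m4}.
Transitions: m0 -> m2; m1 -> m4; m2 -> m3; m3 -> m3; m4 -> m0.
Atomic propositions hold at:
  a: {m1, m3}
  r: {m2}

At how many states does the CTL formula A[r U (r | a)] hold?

3

Sat(r | a) = {m1, m2, m3}
A[r U (r | a)]: least fixpoint, start Z0 = Sat((r | a)) = {m1, m2, m3}, add states in Sat(r) with every successor in Z. Already a fixed point.
Sat(A[r U (r | a)]) = {m1, m2, m3}
|Sat(A[r U (r | a)])| = |{m1, m2, m3}| = 3.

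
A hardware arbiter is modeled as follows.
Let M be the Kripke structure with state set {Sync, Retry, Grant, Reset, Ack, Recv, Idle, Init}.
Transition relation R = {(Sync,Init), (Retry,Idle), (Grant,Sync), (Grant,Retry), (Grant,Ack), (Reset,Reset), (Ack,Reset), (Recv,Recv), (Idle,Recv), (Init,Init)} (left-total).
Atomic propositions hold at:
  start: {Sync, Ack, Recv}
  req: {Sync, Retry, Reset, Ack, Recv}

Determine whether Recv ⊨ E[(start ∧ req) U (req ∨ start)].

Yes

Sat(start ∧ req) = {Sync, Ack, Recv}
Sat(req ∨ start) = {Sync, Retry, Reset, Ack, Recv}
E[(start ∧ req) U (req ∨ start)]: least fixpoint, start Z0 = Sat((req ∨ start)) = {Sync, Retry, Reset, Ack, Recv}, add states in Sat(start ∧ req) with some successor in Z. Already a fixed point.
Sat(E[(start ∧ req) U (req ∨ start)]) = {Sync, Retry, Reset, Ack, Recv}
Recv ∈ Sat(E[(start ∧ req) U (req ∨ start)]) = {Sync, Retry, Reset, Ack, Recv}, so the formula holds at Recv.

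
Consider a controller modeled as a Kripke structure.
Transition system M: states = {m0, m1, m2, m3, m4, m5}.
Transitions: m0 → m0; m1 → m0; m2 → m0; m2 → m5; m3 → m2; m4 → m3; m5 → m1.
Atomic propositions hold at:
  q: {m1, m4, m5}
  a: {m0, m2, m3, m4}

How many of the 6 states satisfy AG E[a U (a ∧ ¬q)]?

1

Sat(¬q) = {m0, m2, m3}
Sat(a ∧ ¬q) = {m0, m2, m3}
E[a U (a ∧ ¬q)]: least fixpoint, start Z0 = Sat((a ∧ ¬q)) = {m0, m2, m3}, add states in Sat(a) with some successor in Z. Z1 = {m0, m2, m3, m4}; fixed.
Sat(E[a U (a ∧ ¬q)]) = {m0, m2, m3, m4}
AG E[a U (a ∧ ¬q)]: greatest fixpoint, start Z0 = {m0, m2, m3, m4}, keep only states in Sat with every successor in Z. Z1 = {m0, m3, m4}; Z2 = {m0, m4}; Z3 = {m0}; fixed.
Sat(AG E[a U (a ∧ ¬q)]) = {m0}
|Sat(AG E[a U (a ∧ ¬q)])| = |{m0}| = 1.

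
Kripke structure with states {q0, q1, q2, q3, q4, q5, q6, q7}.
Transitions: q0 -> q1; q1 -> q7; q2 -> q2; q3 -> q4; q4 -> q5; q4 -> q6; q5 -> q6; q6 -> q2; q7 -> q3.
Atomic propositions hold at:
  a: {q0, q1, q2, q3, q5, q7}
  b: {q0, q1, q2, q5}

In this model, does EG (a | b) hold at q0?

No

Sat(a | b) = {q0, q1, q2, q3, q5, q7}
EG (a | b): greatest fixpoint, start Z0 = {q0, q1, q2, q3, q5, q7}, keep only states in Sat with some successor in Z. Z1 = {q0, q1, q2, q7}; Z2 = {q0, q1, q2}; Z3 = {q0, q2}; Z4 = {q2}; fixed.
Sat(EG (a | b)) = {q2}
q0 ∉ Sat(EG (a | b)) = {q2}, so the formula does not hold at q0.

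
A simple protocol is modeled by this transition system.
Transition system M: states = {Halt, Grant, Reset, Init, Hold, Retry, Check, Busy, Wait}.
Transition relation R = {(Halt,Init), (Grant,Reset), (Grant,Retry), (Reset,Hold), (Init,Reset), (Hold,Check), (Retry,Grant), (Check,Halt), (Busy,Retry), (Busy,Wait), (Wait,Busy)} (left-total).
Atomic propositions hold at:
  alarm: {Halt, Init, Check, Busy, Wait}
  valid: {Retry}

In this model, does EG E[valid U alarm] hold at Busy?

E[valid U alarm]: least fixpoint, start Z0 = Sat(alarm) = {Halt, Init, Check, Busy, Wait}, add states in Sat(valid) with some successor in Z. Already a fixed point.
Sat(E[valid U alarm]) = {Halt, Init, Check, Busy, Wait}
EG E[valid U alarm]: greatest fixpoint, start Z0 = {Halt, Init, Check, Busy, Wait}, keep only states in Sat with some successor in Z. Z1 = {Halt, Check, Busy, Wait}; Z2 = {Check, Busy, Wait}; Z3 = {Busy, Wait}; fixed.
Sat(EG E[valid U alarm]) = {Busy, Wait}
Busy ∈ Sat(EG E[valid U alarm]) = {Busy, Wait}, so the formula holds at Busy.

Yes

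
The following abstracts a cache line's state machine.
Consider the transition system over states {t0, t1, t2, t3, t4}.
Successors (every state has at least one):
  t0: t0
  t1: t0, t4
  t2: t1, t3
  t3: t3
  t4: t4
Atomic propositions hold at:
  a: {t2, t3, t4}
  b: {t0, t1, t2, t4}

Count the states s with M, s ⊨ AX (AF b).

3

AF b: least fixpoint, start Z0 = {t0, t1, t2, t4}, add states with every successor in Z. Already a fixed point.
Sat(AF b) = {t0, t1, t2, t4}
Sat(AX (AF b)) = {s : every successor in {t0, t1, t2, t4}} = {t0, t1, t4}
|Sat(AX (AF b))| = |{t0, t1, t4}| = 3.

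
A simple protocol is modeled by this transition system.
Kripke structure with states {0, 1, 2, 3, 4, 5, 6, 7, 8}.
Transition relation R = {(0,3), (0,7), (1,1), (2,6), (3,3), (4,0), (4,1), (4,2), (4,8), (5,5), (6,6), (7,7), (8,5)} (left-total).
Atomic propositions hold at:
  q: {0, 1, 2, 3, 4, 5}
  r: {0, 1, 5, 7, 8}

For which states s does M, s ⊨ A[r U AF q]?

{0, 1, 2, 3, 4, 5, 8}

AF q: least fixpoint, start Z0 = {0, 1, 2, 3, 4, 5}, add states with every successor in Z. Z1 = {0, 1, 2, 3, 4, 5, 8}; fixed.
Sat(AF q) = {0, 1, 2, 3, 4, 5, 8}
A[r U AF q]: least fixpoint, start Z0 = Sat(AF q) = {0, 1, 2, 3, 4, 5, 8}, add states in Sat(r) with every successor in Z. Already a fixed point.
Sat(A[r U AF q]) = {0, 1, 2, 3, 4, 5, 8}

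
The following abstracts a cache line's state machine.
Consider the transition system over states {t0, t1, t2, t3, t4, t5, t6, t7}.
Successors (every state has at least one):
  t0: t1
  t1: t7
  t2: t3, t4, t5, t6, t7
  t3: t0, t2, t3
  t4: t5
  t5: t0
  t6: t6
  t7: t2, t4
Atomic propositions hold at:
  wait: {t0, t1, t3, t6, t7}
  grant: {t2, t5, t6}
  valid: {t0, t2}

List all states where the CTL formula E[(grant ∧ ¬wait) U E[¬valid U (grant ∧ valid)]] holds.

{t1, t2, t3, t7}

Sat(¬wait) = {t2, t4, t5}
Sat(grant ∧ ¬wait) = {t2, t5}
Sat(¬valid) = {t1, t3, t4, t5, t6, t7}
Sat(grant ∧ valid) = {t2}
E[¬valid U (grant ∧ valid)]: least fixpoint, start Z0 = Sat((grant ∧ valid)) = {t2}, add states in Sat(¬valid) with some successor in Z. Z1 = {t2, t3, t7}; Z2 = {t1, t2, t3, t7}; fixed.
Sat(E[¬valid U (grant ∧ valid)]) = {t1, t2, t3, t7}
E[(grant ∧ ¬wait) U E[¬valid U (grant ∧ valid)]]: least fixpoint, start Z0 = Sat(E[¬valid U (grant ∧ valid)]) = {t1, t2, t3, t7}, add states in Sat(grant ∧ ¬wait) with some successor in Z. Already a fixed point.
Sat(E[(grant ∧ ¬wait) U E[¬valid U (grant ∧ valid)]]) = {t1, t2, t3, t7}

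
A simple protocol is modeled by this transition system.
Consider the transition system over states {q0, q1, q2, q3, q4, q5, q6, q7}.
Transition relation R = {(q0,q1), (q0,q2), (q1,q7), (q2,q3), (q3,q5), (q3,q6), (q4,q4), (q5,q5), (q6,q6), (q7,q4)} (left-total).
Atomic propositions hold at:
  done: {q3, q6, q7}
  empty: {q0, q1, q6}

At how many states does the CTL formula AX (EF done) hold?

4

EF done: least fixpoint, start Z0 = {q3, q6, q7}, add states with some successor in Z. Z1 = {q1, q2, q3, q6, q7}; Z2 = {q0, q1, q2, q3, q6, q7}; fixed.
Sat(EF done) = {q0, q1, q2, q3, q6, q7}
Sat(AX (EF done)) = {s : every successor in {q0, q1, q2, q3, q6, q7}} = {q0, q1, q2, q6}
|Sat(AX (EF done))| = |{q0, q1, q2, q6}| = 4.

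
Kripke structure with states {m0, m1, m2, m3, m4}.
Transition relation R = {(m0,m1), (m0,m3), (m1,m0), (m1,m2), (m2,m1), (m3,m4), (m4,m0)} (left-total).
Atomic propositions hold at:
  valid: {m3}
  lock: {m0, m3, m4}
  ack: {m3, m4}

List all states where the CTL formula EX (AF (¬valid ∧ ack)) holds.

{m0, m3}

Sat(¬valid) = {m0, m1, m2, m4}
Sat(¬valid ∧ ack) = {m4}
AF (¬valid ∧ ack): least fixpoint, start Z0 = {m4}, add states with every successor in Z. Z1 = {m3, m4}; fixed.
Sat(AF (¬valid ∧ ack)) = {m3, m4}
Sat(EX (AF (¬valid ∧ ack))) = {s : some successor in {m3, m4}} = {m0, m3}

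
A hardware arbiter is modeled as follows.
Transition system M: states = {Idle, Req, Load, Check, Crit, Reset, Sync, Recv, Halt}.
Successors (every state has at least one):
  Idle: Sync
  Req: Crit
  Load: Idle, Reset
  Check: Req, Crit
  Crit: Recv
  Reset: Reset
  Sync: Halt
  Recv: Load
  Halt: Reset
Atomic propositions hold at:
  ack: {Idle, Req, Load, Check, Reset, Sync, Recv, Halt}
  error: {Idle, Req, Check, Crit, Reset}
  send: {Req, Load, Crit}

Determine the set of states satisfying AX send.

Sat(AX send) = {s : every successor in {Req, Load, Crit}} = {Req, Check, Recv}

{Req, Check, Recv}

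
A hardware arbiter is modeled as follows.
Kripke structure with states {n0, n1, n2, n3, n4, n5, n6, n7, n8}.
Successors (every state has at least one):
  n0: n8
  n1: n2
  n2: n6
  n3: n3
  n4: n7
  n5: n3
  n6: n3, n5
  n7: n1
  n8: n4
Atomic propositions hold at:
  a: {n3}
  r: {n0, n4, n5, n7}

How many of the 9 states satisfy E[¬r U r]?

Sat(¬r) = {n1, n2, n3, n6, n8}
E[¬r U r]: least fixpoint, start Z0 = Sat(r) = {n0, n4, n5, n7}, add states in Sat(¬r) with some successor in Z. Z1 = {n0, n4, n5, n6, n7, n8}; Z2 = {n0, n2, n4, n5, n6, n7, n8}; Z3 = {n0, n1, n2, n4, n5, n6, n7, n8}; fixed.
Sat(E[¬r U r]) = {n0, n1, n2, n4, n5, n6, n7, n8}
|Sat(E[¬r U r])| = |{n0, n1, n2, n4, n5, n6, n7, n8}| = 8.

8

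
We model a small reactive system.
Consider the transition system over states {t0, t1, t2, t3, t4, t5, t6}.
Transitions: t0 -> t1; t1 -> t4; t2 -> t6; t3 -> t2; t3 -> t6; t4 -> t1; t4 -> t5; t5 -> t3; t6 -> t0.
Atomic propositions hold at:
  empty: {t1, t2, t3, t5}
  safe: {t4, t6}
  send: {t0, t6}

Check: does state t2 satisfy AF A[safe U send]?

Yes

A[safe U send]: least fixpoint, start Z0 = Sat(send) = {t0, t6}, add states in Sat(safe) with every successor in Z. Already a fixed point.
Sat(A[safe U send]) = {t0, t6}
AF A[safe U send]: least fixpoint, start Z0 = {t0, t6}, add states with every successor in Z. Z1 = {t0, t2, t6}; Z2 = {t0, t2, t3, t6}; Z3 = {t0, t2, t3, t5, t6}; fixed.
Sat(AF A[safe U send]) = {t0, t2, t3, t5, t6}
t2 ∈ Sat(AF A[safe U send]) = {t0, t2, t3, t5, t6}, so the formula holds at t2.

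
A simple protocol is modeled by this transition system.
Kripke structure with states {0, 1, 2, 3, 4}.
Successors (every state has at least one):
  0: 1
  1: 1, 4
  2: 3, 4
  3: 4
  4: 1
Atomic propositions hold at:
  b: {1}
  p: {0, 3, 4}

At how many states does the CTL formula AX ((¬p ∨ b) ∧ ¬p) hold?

2

Sat(¬p) = {1, 2}
Sat(¬p ∨ b) = {1, 2}
Sat((¬p ∨ b) ∧ ¬p) = {1, 2}
Sat(AX ((¬p ∨ b) ∧ ¬p)) = {s : every successor in {1, 2}} = {0, 4}
|Sat(AX ((¬p ∨ b) ∧ ¬p))| = |{0, 4}| = 2.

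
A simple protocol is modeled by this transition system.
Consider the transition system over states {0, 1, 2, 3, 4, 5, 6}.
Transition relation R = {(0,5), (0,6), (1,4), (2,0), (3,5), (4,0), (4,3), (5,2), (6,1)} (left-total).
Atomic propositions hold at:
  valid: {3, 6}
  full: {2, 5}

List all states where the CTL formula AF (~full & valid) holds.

Sat(~full) = {0, 1, 3, 4, 6}
Sat(~full & valid) = {3, 6}
AF (~full & valid): least fixpoint, start Z0 = {3, 6}, add states with every successor in Z. Already a fixed point.
Sat(AF (~full & valid)) = {3, 6}

{3, 6}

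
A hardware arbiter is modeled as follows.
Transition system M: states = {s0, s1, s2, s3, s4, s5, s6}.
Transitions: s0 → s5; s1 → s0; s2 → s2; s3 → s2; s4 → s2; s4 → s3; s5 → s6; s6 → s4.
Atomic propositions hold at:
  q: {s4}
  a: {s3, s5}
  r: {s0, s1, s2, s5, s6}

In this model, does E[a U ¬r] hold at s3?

Yes

Sat(¬r) = {s3, s4}
E[a U ¬r]: least fixpoint, start Z0 = Sat(¬r) = {s3, s4}, add states in Sat(a) with some successor in Z. Already a fixed point.
Sat(E[a U ¬r]) = {s3, s4}
s3 ∈ Sat(E[a U ¬r]) = {s3, s4}, so the formula holds at s3.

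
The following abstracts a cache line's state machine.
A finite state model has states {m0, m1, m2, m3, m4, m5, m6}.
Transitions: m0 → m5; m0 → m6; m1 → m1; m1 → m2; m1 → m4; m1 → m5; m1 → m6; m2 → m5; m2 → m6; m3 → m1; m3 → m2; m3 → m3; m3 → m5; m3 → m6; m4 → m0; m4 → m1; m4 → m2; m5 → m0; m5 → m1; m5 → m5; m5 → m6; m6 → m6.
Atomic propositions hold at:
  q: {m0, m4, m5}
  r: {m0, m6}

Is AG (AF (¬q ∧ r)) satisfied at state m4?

Sat(¬q) = {m1, m2, m3, m6}
Sat(¬q ∧ r) = {m6}
AF (¬q ∧ r): least fixpoint, start Z0 = {m6}, add states with every successor in Z. Already a fixed point.
Sat(AF (¬q ∧ r)) = {m6}
AG (AF (¬q ∧ r)): greatest fixpoint, start Z0 = {m6}, keep only states in Sat with every successor in Z. Already a fixed point.
Sat(AG (AF (¬q ∧ r))) = {m6}
m4 ∉ Sat(AG (AF (¬q ∧ r))) = {m6}, so the formula does not hold at m4.

No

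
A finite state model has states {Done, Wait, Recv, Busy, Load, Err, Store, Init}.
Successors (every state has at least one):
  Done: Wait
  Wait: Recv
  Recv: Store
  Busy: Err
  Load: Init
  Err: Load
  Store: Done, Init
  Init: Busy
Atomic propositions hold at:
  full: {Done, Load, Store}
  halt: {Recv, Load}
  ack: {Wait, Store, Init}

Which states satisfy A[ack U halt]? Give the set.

{Wait, Recv, Load}

A[ack U halt]: least fixpoint, start Z0 = Sat(halt) = {Recv, Load}, add states in Sat(ack) with every successor in Z. Z1 = {Wait, Recv, Load}; fixed.
Sat(A[ack U halt]) = {Wait, Recv, Load}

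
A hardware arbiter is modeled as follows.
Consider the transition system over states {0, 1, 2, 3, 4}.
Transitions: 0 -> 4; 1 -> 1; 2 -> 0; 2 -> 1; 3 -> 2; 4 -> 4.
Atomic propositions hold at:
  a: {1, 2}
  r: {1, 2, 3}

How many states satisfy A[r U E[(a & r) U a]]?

3

Sat(a & r) = {1, 2}
E[(a & r) U a]: least fixpoint, start Z0 = Sat(a) = {1, 2}, add states in Sat(a & r) with some successor in Z. Already a fixed point.
Sat(E[(a & r) U a]) = {1, 2}
A[r U E[(a & r) U a]]: least fixpoint, start Z0 = Sat(E[(a & r) U a]) = {1, 2}, add states in Sat(r) with every successor in Z. Z1 = {1, 2, 3}; fixed.
Sat(A[r U E[(a & r) U a]]) = {1, 2, 3}
|Sat(A[r U E[(a & r) U a]])| = |{1, 2, 3}| = 3.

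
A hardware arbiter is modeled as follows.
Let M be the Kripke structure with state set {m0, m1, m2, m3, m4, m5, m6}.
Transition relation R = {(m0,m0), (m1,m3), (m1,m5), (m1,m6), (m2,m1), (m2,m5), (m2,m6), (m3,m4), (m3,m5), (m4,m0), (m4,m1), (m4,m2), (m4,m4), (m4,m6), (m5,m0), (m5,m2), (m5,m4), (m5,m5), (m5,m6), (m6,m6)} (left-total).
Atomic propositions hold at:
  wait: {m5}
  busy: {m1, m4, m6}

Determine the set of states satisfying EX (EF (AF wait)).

{m1, m2, m3, m4, m5}

AF wait: least fixpoint, start Z0 = {m5}, add states with every successor in Z. Already a fixed point.
Sat(AF wait) = {m5}
EF (AF wait): least fixpoint, start Z0 = {m5}, add states with some successor in Z. Z1 = {m1, m2, m3, m5}; Z2 = {m1, m2, m3, m4, m5}; fixed.
Sat(EF (AF wait)) = {m1, m2, m3, m4, m5}
Sat(EX (EF (AF wait))) = {s : some successor in {m1, m2, m3, m4, m5}} = {m1, m2, m3, m4, m5}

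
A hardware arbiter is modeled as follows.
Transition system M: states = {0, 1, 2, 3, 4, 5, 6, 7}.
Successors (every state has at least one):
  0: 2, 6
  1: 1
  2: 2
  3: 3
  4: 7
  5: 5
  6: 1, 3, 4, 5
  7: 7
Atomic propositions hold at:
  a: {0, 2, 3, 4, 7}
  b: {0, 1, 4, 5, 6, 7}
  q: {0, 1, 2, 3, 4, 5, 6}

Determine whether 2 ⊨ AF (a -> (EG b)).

No

EG b: greatest fixpoint, start Z0 = {0, 1, 4, 5, 6, 7}, keep only states in Sat with some successor in Z. Already a fixed point.
Sat(EG b) = {0, 1, 4, 5, 6, 7}
Sat(a -> (EG b)) = {0, 1, 4, 5, 6, 7}
AF (a -> (EG b)): least fixpoint, start Z0 = {0, 1, 4, 5, 6, 7}, add states with every successor in Z. Already a fixed point.
Sat(AF (a -> (EG b))) = {0, 1, 4, 5, 6, 7}
2 ∉ Sat(AF (a -> (EG b))) = {0, 1, 4, 5, 6, 7}, so the formula does not hold at 2.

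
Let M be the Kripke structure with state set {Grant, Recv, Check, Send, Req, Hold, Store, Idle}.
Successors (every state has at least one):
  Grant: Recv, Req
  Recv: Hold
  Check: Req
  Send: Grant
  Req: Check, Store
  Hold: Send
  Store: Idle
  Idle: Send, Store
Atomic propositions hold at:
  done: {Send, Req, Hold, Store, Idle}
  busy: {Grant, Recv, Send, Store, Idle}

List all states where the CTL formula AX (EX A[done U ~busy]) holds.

Sat(~busy) = {Check, Req, Hold}
A[done U ~busy]: least fixpoint, start Z0 = Sat(~busy) = {Check, Req, Hold}, add states in Sat(done) with every successor in Z. Already a fixed point.
Sat(A[done U ~busy]) = {Check, Req, Hold}
Sat(EX A[done U ~busy]) = {s : some successor in {Check, Req, Hold}} = {Grant, Recv, Check, Req}
Sat(AX (EX A[done U ~busy])) = {s : every successor in {Grant, Recv, Check, Req}} = {Grant, Check, Send}

{Grant, Check, Send}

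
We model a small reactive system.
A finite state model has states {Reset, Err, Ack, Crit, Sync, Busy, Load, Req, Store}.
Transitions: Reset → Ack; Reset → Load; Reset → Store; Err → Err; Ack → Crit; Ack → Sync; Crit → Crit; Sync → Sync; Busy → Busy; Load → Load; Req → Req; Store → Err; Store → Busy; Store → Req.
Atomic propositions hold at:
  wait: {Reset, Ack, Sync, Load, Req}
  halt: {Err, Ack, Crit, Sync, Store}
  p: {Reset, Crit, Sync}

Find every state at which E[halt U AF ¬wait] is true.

{Err, Ack, Crit, Busy, Store}

Sat(¬wait) = {Err, Crit, Busy, Store}
AF ¬wait: least fixpoint, start Z0 = {Err, Crit, Busy, Store}, add states with every successor in Z. Already a fixed point.
Sat(AF ¬wait) = {Err, Crit, Busy, Store}
E[halt U AF ¬wait]: least fixpoint, start Z0 = Sat(AF ¬wait) = {Err, Crit, Busy, Store}, add states in Sat(halt) with some successor in Z. Z1 = {Err, Ack, Crit, Busy, Store}; fixed.
Sat(E[halt U AF ¬wait]) = {Err, Ack, Crit, Busy, Store}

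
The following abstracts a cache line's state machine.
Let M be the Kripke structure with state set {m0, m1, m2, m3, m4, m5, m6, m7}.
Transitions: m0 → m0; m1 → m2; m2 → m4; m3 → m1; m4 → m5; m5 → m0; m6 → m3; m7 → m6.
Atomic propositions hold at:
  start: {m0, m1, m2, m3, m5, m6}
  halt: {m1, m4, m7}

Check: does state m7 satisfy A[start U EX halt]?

No

Sat(EX halt) = {s : some successor in {m1, m4, m7}} = {m2, m3}
A[start U EX halt]: least fixpoint, start Z0 = Sat(EX halt) = {m2, m3}, add states in Sat(start) with every successor in Z. Z1 = {m1, m2, m3, m6}; fixed.
Sat(A[start U EX halt]) = {m1, m2, m3, m6}
m7 ∉ Sat(A[start U EX halt]) = {m1, m2, m3, m6}, so the formula does not hold at m7.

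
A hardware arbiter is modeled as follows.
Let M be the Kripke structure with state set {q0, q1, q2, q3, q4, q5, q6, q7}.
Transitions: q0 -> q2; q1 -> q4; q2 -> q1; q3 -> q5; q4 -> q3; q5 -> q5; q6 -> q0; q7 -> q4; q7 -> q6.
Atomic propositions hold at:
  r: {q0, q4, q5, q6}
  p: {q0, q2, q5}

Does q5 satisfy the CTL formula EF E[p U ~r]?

Sat(~r) = {q1, q2, q3, q7}
E[p U ~r]: least fixpoint, start Z0 = Sat(~r) = {q1, q2, q3, q7}, add states in Sat(p) with some successor in Z. Z1 = {q0, q1, q2, q3, q7}; fixed.
Sat(E[p U ~r]) = {q0, q1, q2, q3, q7}
EF E[p U ~r]: least fixpoint, start Z0 = {q0, q1, q2, q3, q7}, add states with some successor in Z. Z1 = {q0, q1, q2, q3, q4, q6, q7}; fixed.
Sat(EF E[p U ~r]) = {q0, q1, q2, q3, q4, q6, q7}
q5 ∉ Sat(EF E[p U ~r]) = {q0, q1, q2, q3, q4, q6, q7}, so the formula does not hold at q5.

No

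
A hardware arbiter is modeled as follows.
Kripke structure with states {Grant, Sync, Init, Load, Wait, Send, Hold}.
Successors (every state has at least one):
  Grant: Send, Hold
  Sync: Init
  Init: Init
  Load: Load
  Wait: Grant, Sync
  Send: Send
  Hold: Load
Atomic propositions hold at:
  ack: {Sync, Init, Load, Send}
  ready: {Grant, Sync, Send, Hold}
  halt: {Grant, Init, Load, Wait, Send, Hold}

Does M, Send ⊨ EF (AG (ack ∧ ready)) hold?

Sat(ack ∧ ready) = {Sync, Send}
AG (ack ∧ ready): greatest fixpoint, start Z0 = {Sync, Send}, keep only states in Sat with every successor in Z. Z1 = {Send}; fixed.
Sat(AG (ack ∧ ready)) = {Send}
EF (AG (ack ∧ ready)): least fixpoint, start Z0 = {Send}, add states with some successor in Z. Z1 = {Grant, Send}; Z2 = {Grant, Wait, Send}; fixed.
Sat(EF (AG (ack ∧ ready))) = {Grant, Wait, Send}
Send ∈ Sat(EF (AG (ack ∧ ready))) = {Grant, Wait, Send}, so the formula holds at Send.

Yes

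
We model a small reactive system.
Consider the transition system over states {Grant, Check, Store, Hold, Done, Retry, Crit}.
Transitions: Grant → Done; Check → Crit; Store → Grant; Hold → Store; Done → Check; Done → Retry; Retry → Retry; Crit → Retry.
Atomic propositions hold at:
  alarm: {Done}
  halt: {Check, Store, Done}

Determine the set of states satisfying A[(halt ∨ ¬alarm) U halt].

{Grant, Check, Store, Hold, Done}

Sat(¬alarm) = {Grant, Check, Store, Hold, Retry, Crit}
Sat(halt ∨ ¬alarm) = {Grant, Check, Store, Hold, Done, Retry, Crit}
A[(halt ∨ ¬alarm) U halt]: least fixpoint, start Z0 = Sat(halt) = {Check, Store, Done}, add states in Sat(halt ∨ ¬alarm) with every successor in Z. Z1 = {Grant, Check, Store, Hold, Done}; fixed.
Sat(A[(halt ∨ ¬alarm) U halt]) = {Grant, Check, Store, Hold, Done}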